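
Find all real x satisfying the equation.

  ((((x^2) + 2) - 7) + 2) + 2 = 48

Step 1. [((((x^2) + 2) - 7) + 2) + 2 = 48] 2 comes off first (subtract 2), so sub: (((x^2) + 2) - 7) + 2 = 46.
Step 2. [(((x^2) + 2) - 7) + 2 = 46] +2 is outermost — subtract 2 both sides ⇒ sub: ((x^2) + 2) - 7 = 44.
Step 3. [((x^2) + 2) - 7 = 44] 7 comes off first (add 7), so sub: (x^2) + 2 = 51.
Step 4. [(x^2) + 2 = 51] the outer +2 inverts by subtracting 2 ⇒ sub: x^2 = 49.
Step 5. [x^2 = 49] LHS squared, RHS 49 ≥ 0: apply √ (±), so sqrt: x = 7 or -7.

Answer: x ∈ {-7, 7}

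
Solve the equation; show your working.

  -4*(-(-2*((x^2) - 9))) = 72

Step 1. [-4*(-(-2*((x^2) - 9))) = 72] -4·(inner) — divide through by -4. So div: -(-2*((x^2) - 9)) = -18.
Step 2. [-(-2*((x^2) - 9)) = -18] LHS negated; negate both sides, so neg: -2*((x^2) - 9) = 18.
Step 3. [-2*((x^2) - 9) = 18] -2·(inner) — divide through by -2, so div: (x^2) - 9 = -9.
Step 4. [(x^2) - 9 = -9] 9 comes off first (add 9). So sub: x^2 = 0.
Step 5. [x^2 = 0] LHS squared, RHS 0 ≥ 0: apply √ (±) ⇒ sqrt: x = 0.

Answer: x ∈ {0}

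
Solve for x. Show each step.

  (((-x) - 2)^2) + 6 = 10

Step 1. [(((-x) - 2)^2) + 6 = 10] +6 is outermost — subtract 6 both sides. So sub: ((-x) - 2)^2 = 4.
Step 2. [((-x) - 2)^2 = 4] LHS squared, RHS 4 ≥ 0: apply √ (±), so sqrt: (-x) - 2 = 2 or -2.
Step 3. [(-x) - 2 = 2 or -2] -2 is outermost — add 2 both sides, so sub: -x = 4 or 0.
Step 4. [-x = 4 or 0] LHS negated; negate both sides, so neg: x = -4 or 0.

Answer: x ∈ {-4, 0}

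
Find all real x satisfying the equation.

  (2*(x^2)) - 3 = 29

Step 1. [(2*(x^2)) - 3 = 29] 3 comes off first (add 3). So sub: 2*(x^2) = 32.
Step 2. [2*(x^2) = 32] 2 out front; divide by 2 ⇒ div: x^2 = 16.
Step 3. [x^2 = 16] √ both sides: 16 ≥ 0 gives two branches. So sqrt: x = 4 or -4.

Answer: x ∈ {-4, 4}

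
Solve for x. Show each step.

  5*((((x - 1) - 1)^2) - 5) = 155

Step 1. [5*((((x - 1) - 1)^2) - 5) = 155] divide by the outer 5 ⇒ div: (((x - 1) - 1)^2) - 5 = 31.
Step 2. [(((x - 1) - 1)^2) - 5 = 31] peel the -5: add 5 from each side ⇒ sub: ((x - 1) - 1)^2 = 36.
Step 3. [((x - 1) - 1)^2 = 36] 36 ≥ 0, LHS is (·)² — take ±√ ⇒ sqrt: (x - 1) - 1 = 6 or -6.
Step 4. [(x - 1) - 1 = 6 or -6] 1 comes off first (add 1). So sub: x - 1 = 7 or -5.
Step 5. [x - 1 = 7 or -5] -1 is outermost — add 1 both sides ⇒ sub: x = 8 or -4.

Answer: x ∈ {-4, 8}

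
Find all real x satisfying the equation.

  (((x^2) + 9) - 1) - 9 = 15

Step 1. [(((x^2) + 9) - 1) - 9 = 15] the outer -9 inverts by adding 9. So sub: ((x^2) + 9) - 1 = 24.
Step 2. [((x^2) + 9) - 1 = 24] 1 comes off first (add 1) ⇒ sub: (x^2) + 9 = 25.
Step 3. [(x^2) + 9 = 25] the outer +9 inverts by subtracting 9. So sub: x^2 = 16.
Step 4. [x^2 = 16] √ both sides: 16 ≥ 0 gives two branches. So sqrt: x = 4 or -4.

Answer: x ∈ {-4, 4}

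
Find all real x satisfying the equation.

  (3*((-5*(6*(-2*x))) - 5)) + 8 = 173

Step 1. [(3*((-5*(6*(-2*x))) - 5)) + 8 = 173] 8 comes off first (subtract 8) ⇒ sub: 3*((-5*(6*(-2*x))) - 5) = 165.
Step 2. [3*((-5*(6*(-2*x))) - 5) = 165] LHS = 3·(…); ÷3 both sides. So div: (-5*(6*(-2*x))) - 5 = 55.
Step 3. [(-5*(6*(-2*x))) - 5 = 55] -5 is outermost — add 5 both sides ⇒ sub: -5*(6*(-2*x)) = 60.
Step 4. [-5*(6*(-2*x)) = 60] LHS = -5·(…); ÷-5 both sides, so div: 6*(-2*x) = -12.
Step 5. [6*(-2*x) = -12] LHS = 6·(…); ÷6 both sides. So div: -2*x = -2.
Step 6. [-2*x = -2] divide by the outer -2. So div: x = 1.

Answer: x ∈ {1}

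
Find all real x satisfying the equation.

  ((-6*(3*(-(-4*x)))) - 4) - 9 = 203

Step 1. [((-6*(3*(-(-4*x)))) - 4) - 9 = 203] peel the -9: add 9 from each side. So sub: (-6*(3*(-(-4*x)))) - 4 = 212.
Step 2. [(-6*(3*(-(-4*x)))) - 4 = 212] -4 is outermost — add 4 both sides. So sub: -6*(3*(-(-4*x))) = 216.
Step 3. [-6*(3*(-(-4*x))) = 216] leading coefficient -6: divide by -6, so div: 3*(-(-4*x)) = -36.
Step 4. [3*(-(-4*x)) = -36] 3 out front; divide by 3 ⇒ div: -(-4*x) = -12.
Step 5. [-(-4*x) = -12] LHS negated; negate both sides, so neg: -4*x = 12.
Step 6. [-4*x = 12] -4 out front; divide by -4 ⇒ div: x = -3.

Answer: x ∈ {-3}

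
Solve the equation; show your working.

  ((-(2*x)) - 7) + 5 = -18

Step 1. [((-(2*x)) - 7) + 5 = -18] peel the +5: subtract 5 from each side, so sub: (-(2*x)) - 7 = -23.
Step 2. [(-(2*x)) - 7 = -23] -7 is outermost — add 7 both sides. So sub: -(2*x) = -16.
Step 3. [-(2*x) = -16] leading − — multiply by −1. So neg: 2*x = 16.
Step 4. [2*x = 16] divide by the outer 2. So div: x = 8.

Answer: x ∈ {8}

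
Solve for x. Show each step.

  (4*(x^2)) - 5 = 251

Step 1. [(4*(x^2)) - 5 = 251] add 5: x sits inside (… - 5) ⇒ sub: 4*(x^2) = 256.
Step 2. [4*(x^2) = 256] 4 out front; divide by 4 ⇒ div: x^2 = 64.
Step 3. [x^2 = 64] 64 ≥ 0, LHS is (·)² — take ±√, so sqrt: x = 8 or -8.

Answer: x ∈ {-8, 8}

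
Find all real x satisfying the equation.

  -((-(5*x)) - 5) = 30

Step 1. [-((-(5*x)) - 5) = 30] leading − — multiply by −1, so neg: (-(5*x)) - 5 = -30.
Step 2. [(-(5*x)) - 5 = -30] add 5: x sits inside (… - 5). So sub: -(5*x) = -25.
Step 3. [-(5*x) = -25] flip signs both sides. So neg: 5*x = 25.
Step 4. [5*x = 25] 5·(inner) — divide through by 5 ⇒ div: x = 5.

Answer: x ∈ {5}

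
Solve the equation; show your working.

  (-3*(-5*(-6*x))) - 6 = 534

Step 1. [(-3*(-5*(-6*x))) - 6 = 534] -3 divides every term; factor it out, so factor: (-5*(-6*x)) + 2 = -178.
Step 2. [(-5*(-6*x)) + 2 = -178] the outer +2 inverts by subtracting 2, so sub: -5*(-6*x) = -180.
Step 3. [-5*(-6*x) = -180] LHS = -5·(…); ÷-5 both sides. So div: -6*x = 36.
Step 4. [-6*x = 36] -6·(inner) — divide through by -6, so div: x = -6.

Answer: x ∈ {-6}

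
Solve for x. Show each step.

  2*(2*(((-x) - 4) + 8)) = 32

Step 1. [2*(2*(((-x) - 4) + 8)) = 32] leading coefficient 2: divide by 2, so div: 2*(((-x) - 4) + 8) = 16.
Step 2. [2*(((-x) - 4) + 8) = 16] leading coefficient 2: divide by 2. So div: ((-x) - 4) + 8 = 8.
Step 3. [((-x) - 4) + 8 = 8] subtract 8: x sits inside (… + 8) ⇒ sub: (-x) - 4 = 0.
Step 4. [(-x) - 4 = 0] add 4: x sits inside (… - 4). So sub: -x = 4.
Step 5. [-x = 4] leading − — multiply by −1. So neg: x = -4.

Answer: x ∈ {-4}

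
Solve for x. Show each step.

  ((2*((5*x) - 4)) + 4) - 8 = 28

Step 1. [((2*((5*x) - 4)) + 4) - 8 = 28] -8 is outermost — add 8 both sides. So sub: (2*((5*x) - 4)) + 4 = 36.
Step 2. [(2*((5*x) - 4)) + 4 = 36] 2 divides every term; factor it out ⇒ factor: ((5*x) - 4) + 2 = 18.
Step 3. [((5*x) - 4) + 2 = 18] +2 is outermost — subtract 2 both sides ⇒ sub: (5*x) - 4 = 16.
Step 4. [(5*x) - 4 = 16] the outer -4 inverts by adding 4, so sub: 5*x = 20.
Step 5. [5*x = 20] LHS = 5·(…); ÷5 both sides, so div: x = 4.

Answer: x ∈ {4}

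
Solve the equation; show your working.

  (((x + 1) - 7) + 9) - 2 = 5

Step 1. [(((x + 1) - 7) + 9) - 2 = 5] peel the -2: add 2 from each side ⇒ sub: ((x + 1) - 7) + 9 = 7.
Step 2. [((x + 1) - 7) + 9 = 7] peel the +9: subtract 9 from each side. So sub: (x + 1) - 7 = -2.
Step 3. [(x + 1) - 7 = -2] the outer -7 inverts by adding 7 ⇒ sub: x + 1 = 5.
Step 4. [x + 1 = 5] +1 is outermost — subtract 1 both sides. So sub: x = 4.

Answer: x ∈ {4}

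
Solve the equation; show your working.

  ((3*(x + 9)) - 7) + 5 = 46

Step 1. [((3*(x + 9)) - 7) + 5 = 46] the outer +5 inverts by subtracting 5 ⇒ sub: (3*(x + 9)) - 7 = 41.
Step 2. [(3*(x + 9)) - 7 = 41] 7 comes off first (add 7) ⇒ sub: 3*(x + 9) = 48.
Step 3. [3*(x + 9) = 48] 3·(inner) — divide through by 3. So div: x + 9 = 16.
Step 4. [x + 9 = 16] peel the +9: subtract 9 from each side, so sub: x = 7.

Answer: x ∈ {7}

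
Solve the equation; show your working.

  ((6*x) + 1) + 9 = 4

Step 1. [((6*x) + 1) + 9 = 4] the outer +9 inverts by subtracting 9, so sub: (6*x) + 1 = -5.
Step 2. [(6*x) + 1 = -5] 1 comes off first (subtract 1). So sub: 6*x = -6.
Step 3. [6*x = -6] 6 out front; divide by 6, so div: x = -1.

Answer: x ∈ {-1}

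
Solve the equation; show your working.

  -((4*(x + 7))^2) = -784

Step 1. [-((4*(x + 7))^2) = -784] LHS negated; negate both sides, so neg: (4*(x + 7))^2 = 784.
Step 2. [(4*(x + 7))^2 = 784] 784 ≥ 0, LHS is (·)² — take ±√, so sqrt: 4*(x + 7) = 28 or -28.
Step 3. [4*(x + 7) = 28 or -28] LHS = 4·(…); ÷4 both sides, so div: x + 7 = 7 or -7.
Step 4. [x + 7 = 7 or -7] +7 is outermost — subtract 7 both sides, so sub: x = 0 or -14.

Answer: x ∈ {-14, 0}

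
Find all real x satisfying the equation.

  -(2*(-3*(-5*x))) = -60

Step 1. [-(2*(-3*(-5*x))) = -60] LHS negated; negate both sides. So neg: 2*(-3*(-5*x)) = 60.
Step 2. [2*(-3*(-5*x)) = 60] leading coefficient 2: divide by 2, so div: -3*(-5*x) = 30.
Step 3. [-3*(-5*x) = 30] LHS = -3·(…); ÷-3 both sides ⇒ div: -5*x = -10.
Step 4. [-5*x = -10] -5 out front; divide by -5 ⇒ div: x = 2.

Answer: x ∈ {2}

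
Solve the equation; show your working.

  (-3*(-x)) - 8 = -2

Step 1. [(-3*(-x)) - 8 = -2] -8 is outermost — add 8 both sides ⇒ sub: -3*(-x) = 6.
Step 2. [-3*(-x) = 6] -3 out front; divide by -3, so div: -x = -2.
Step 3. [-x = -2] flip signs both sides, so neg: x = 2.

Answer: x ∈ {2}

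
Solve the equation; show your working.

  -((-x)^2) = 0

Step 1. [-((-x)^2) = 0] flip signs both sides, so neg: (-x)^2 = 0.
Step 2. [(-x)^2 = 0] LHS squared, RHS 0 ≥ 0: apply √ (±) ⇒ sqrt: -x = 0.
Step 3. [-x = 0] leading − — multiply by −1, so neg: x = 0.

Answer: x ∈ {0}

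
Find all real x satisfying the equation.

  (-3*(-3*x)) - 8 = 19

Step 1. [(-3*(-3*x)) - 8 = 19] the outer -8 inverts by adding 8, so sub: -3*(-3*x) = 27.
Step 2. [-3*(-3*x) = 27] leading coefficient -3: divide by -3. So div: -3*x = -9.
Step 3. [-3*x = -9] divide by the outer -3. So div: x = 3.

Answer: x ∈ {3}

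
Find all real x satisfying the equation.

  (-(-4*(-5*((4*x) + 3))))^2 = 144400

Step 1. [(-(-4*(-5*((4*x) + 3))))^2 = 144400] LHS squared, RHS 144400 ≥ 0: apply √ (±), so sqrt: -(-4*(-5*((4*x) + 3))) = 380 or -380.
Step 2. [-(-4*(-5*((4*x) + 3))) = 380 or -380] flip signs both sides, so neg: -4*(-5*((4*x) + 3)) = -380 or 380.
Step 3. [-4*(-5*((4*x) + 3)) = -380 or 380] -4·(inner) — divide through by -4, so div: -5*((4*x) + 3) = 95 or -95.
Step 4. [-5*((4*x) + 3) = 95 or -95] leading coefficient -5: divide by -5. So div: (4*x) + 3 = -19 or 19.
Step 5. [(4*x) + 3 = -19 or 19] subtract 3: x sits inside (… + 3), so sub: 4*x = -22 or 16.
Step 6. [4*x = -22 or 16] LHS = 4·(…); ÷4 both sides, so div: x = -11/2 or 4.

Answer: x ∈ {-11/2, 4}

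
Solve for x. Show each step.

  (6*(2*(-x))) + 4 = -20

Step 1. [(6*(2*(-x))) + 4 = -20] +4 is outermost — subtract 4 both sides. So sub: 6*(2*(-x)) = -24.
Step 2. [6*(2*(-x)) = -24] 6 out front; divide by 6, so div: 2*(-x) = -4.
Step 3. [2*(-x) = -4] LHS = 2·(…); ÷2 both sides, so div: -x = -2.
Step 4. [-x = -2] flip signs both sides, so neg: x = 2.

Answer: x ∈ {2}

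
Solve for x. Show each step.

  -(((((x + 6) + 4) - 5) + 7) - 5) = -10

Step 1. [-(((((x + 6) + 4) - 5) + 7) - 5) = -10] LHS negated; negate both sides ⇒ neg: ((((x + 6) + 4) - 5) + 7) - 5 = 10.
Step 2. [((((x + 6) + 4) - 5) + 7) - 5 = 10] peel the -5: add 5 from each side. So sub: (((x + 6) + 4) - 5) + 7 = 15.
Step 3. [(((x + 6) + 4) - 5) + 7 = 15] subtract 7: x sits inside (… + 7). So sub: ((x + 6) + 4) - 5 = 8.
Step 4. [((x + 6) + 4) - 5 = 8] peel the -5: add 5 from each side ⇒ sub: (x + 6) + 4 = 13.
Step 5. [(x + 6) + 4 = 13] the outer +4 inverts by subtracting 4 ⇒ sub: x + 6 = 9.
Step 6. [x + 6 = 9] the outer +6 inverts by subtracting 6. So sub: x = 3.

Answer: x ∈ {3}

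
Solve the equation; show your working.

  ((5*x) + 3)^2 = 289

Step 1. [((5*x) + 3)^2 = 289] 289 ≥ 0, LHS is (·)² — take ±√ ⇒ sqrt: (5*x) + 3 = 17 or -17.
Step 2. [(5*x) + 3 = 17 or -17] +3 is outermost — subtract 3 both sides. So sub: 5*x = 14 or -20.
Step 3. [5*x = 14 or -20] 5 out front; divide by 5, so div: x = 14/5 or -4.

Answer: x ∈ {-4, 14/5}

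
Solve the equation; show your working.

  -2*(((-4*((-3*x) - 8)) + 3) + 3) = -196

Step 1. [-2*(((-4*((-3*x) - 8)) + 3) + 3) = -196] -2 out front; divide by -2, so div: ((-4*((-3*x) - 8)) + 3) + 3 = 98.
Step 2. [((-4*((-3*x) - 8)) + 3) + 3 = 98] subtract 3: x sits inside (… + 3) ⇒ sub: (-4*((-3*x) - 8)) + 3 = 95.
Step 3. [(-4*((-3*x) - 8)) + 3 = 95] the outer +3 inverts by subtracting 3, so sub: -4*((-3*x) - 8) = 92.
Step 4. [-4*((-3*x) - 8) = 92] -4·(inner) — divide through by -4, so div: (-3*x) - 8 = -23.
Step 5. [(-3*x) - 8 = -23] 8 comes off first (add 8) ⇒ sub: -3*x = -15.
Step 6. [-3*x = -15] -3 out front; divide by -3. So div: x = 5.

Answer: x ∈ {5}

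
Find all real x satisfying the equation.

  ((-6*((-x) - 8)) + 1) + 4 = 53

Step 1. [((-6*((-x) - 8)) + 1) + 4 = 53] 4 comes off first (subtract 4) ⇒ sub: (-6*((-x) - 8)) + 1 = 49.
Step 2. [(-6*((-x) - 8)) + 1 = 49] peel the +1: subtract 1 from each side, so sub: -6*((-x) - 8) = 48.
Step 3. [-6*((-x) - 8) = 48] -6 out front; divide by -6. So div: (-x) - 8 = -8.
Step 4. [(-x) - 8 = -8] the outer -8 inverts by adding 8 ⇒ sub: -x = 0.
Step 5. [-x = 0] leading − — multiply by −1, so neg: x = 0.

Answer: x ∈ {0}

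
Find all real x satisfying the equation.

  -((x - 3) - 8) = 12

Step 1. [-((x - 3) - 8) = 12] leading − — multiply by −1. So neg: (x - 3) - 8 = -12.
Step 2. [(x - 3) - 8 = -12] add 8: x sits inside (… - 8). So sub: x - 3 = -4.
Step 3. [x - 3 = -4] peel the -3: add 3 from each side ⇒ sub: x = -1.

Answer: x ∈ {-1}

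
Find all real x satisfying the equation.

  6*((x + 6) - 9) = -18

Step 1. [6*((x + 6) - 9) = -18] LHS = 6·(…); ÷6 both sides ⇒ div: (x + 6) - 9 = -3.
Step 2. [(x + 6) - 9 = -3] the outer -9 inverts by adding 9. So sub: x + 6 = 6.
Step 3. [x + 6 = 6] subtract 6: x sits inside (… + 6) ⇒ sub: x = 0.

Answer: x ∈ {0}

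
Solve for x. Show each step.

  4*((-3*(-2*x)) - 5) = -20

Step 1. [4*((-3*(-2*x)) - 5) = -20] LHS = 4·(…); ÷4 both sides, so div: (-3*(-2*x)) - 5 = -5.
Step 2. [(-3*(-2*x)) - 5 = -5] the outer -5 inverts by adding 5. So sub: -3*(-2*x) = 0.
Step 3. [-3*(-2*x) = 0] -3 out front; divide by -3, so div: -2*x = 0.
Step 4. [-2*x = 0] -2 out front; divide by -2 ⇒ div: x = 0.

Answer: x ∈ {0}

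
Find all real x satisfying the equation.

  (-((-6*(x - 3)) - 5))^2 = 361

Step 1. [(-((-6*(x - 3)) - 5))^2 = 361] √ both sides: 361 ≥ 0 gives two branches ⇒ sqrt: -((-6*(x - 3)) - 5) = 19 or -19.
Step 2. [-((-6*(x - 3)) - 5) = 19 or -19] LHS negated; negate both sides, so neg: (-6*(x - 3)) - 5 = -19 or 19.
Step 3. [(-6*(x - 3)) - 5 = -19 or 19] -5 is outermost — add 5 both sides. So sub: -6*(x - 3) = -14 or 24.
Step 4. [-6*(x - 3) = -14 or 24] LHS = -6·(…); ÷-6 both sides, so div: x - 3 = 7/3 or -4.
Step 5. [x - 3 = 7/3 or -4] peel the -3: add 3 from each side ⇒ sub: x = 16/3 or -1.

Answer: x ∈ {-1, 16/3}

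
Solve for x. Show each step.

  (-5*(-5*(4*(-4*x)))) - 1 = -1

Step 1. [(-5*(-5*(4*(-4*x)))) - 1 = -1] 1 comes off first (add 1) ⇒ sub: -5*(-5*(4*(-4*x))) = 0.
Step 2. [-5*(-5*(4*(-4*x))) = 0] divide by the outer -5. So div: -5*(4*(-4*x)) = 0.
Step 3. [-5*(4*(-4*x)) = 0] divide by the outer -5. So div: 4*(-4*x) = 0.
Step 4. [4*(-4*x) = 0] divide by the outer 4. So div: -4*x = 0.
Step 5. [-4*x = 0] -4 out front; divide by -4 ⇒ div: x = 0.

Answer: x ∈ {0}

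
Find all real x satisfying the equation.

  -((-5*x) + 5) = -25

Step 1. [-((-5*x) + 5) = -25] flip signs both sides, so neg: (-5*x) + 5 = 25.
Step 2. [(-5*x) + 5 = 25] peel the +5: subtract 5 from each side ⇒ sub: -5*x = 20.
Step 3. [-5*x = 20] divide by the outer -5, so div: x = -4.

Answer: x ∈ {-4}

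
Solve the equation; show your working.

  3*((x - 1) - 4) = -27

Step 1. [3*((x - 1) - 4) = -27] divide by the outer 3, so div: (x - 1) - 4 = -9.
Step 2. [(x - 1) - 4 = -9] add 4: x sits inside (… - 4), so sub: x - 1 = -5.
Step 3. [x - 1 = -5] 1 comes off first (add 1). So sub: x = -4.

Answer: x ∈ {-4}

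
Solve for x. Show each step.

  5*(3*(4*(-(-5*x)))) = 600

Step 1. [5*(3*(4*(-(-5*x)))) = 600] LHS = 5·(…); ÷5 both sides, so div: 3*(4*(-(-5*x))) = 120.
Step 2. [3*(4*(-(-5*x))) = 120] leading coefficient 3: divide by 3 ⇒ div: 4*(-(-5*x)) = 40.
Step 3. [4*(-(-5*x)) = 40] 4·(inner) — divide through by 4. So div: -(-5*x) = 10.
Step 4. [-(-5*x) = 10] leading − — multiply by −1. So neg: -5*x = -10.
Step 5. [-5*x = -10] -5 out front; divide by -5. So div: x = 2.

Answer: x ∈ {2}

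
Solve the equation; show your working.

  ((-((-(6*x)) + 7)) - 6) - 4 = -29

Step 1. [((-((-(6*x)) + 7)) - 6) - 4 = -29] add 4: x sits inside (… - 4), so sub: (-((-(6*x)) + 7)) - 6 = -25.
Step 2. [(-((-(6*x)) + 7)) - 6 = -25] 6 comes off first (add 6). So sub: -((-(6*x)) + 7) = -19.
Step 3. [-((-(6*x)) + 7) = -19] flip signs both sides, so neg: (-(6*x)) + 7 = 19.
Step 4. [(-(6*x)) + 7 = 19] +7 is outermost — subtract 7 both sides. So sub: -(6*x) = 12.
Step 5. [-(6*x) = 12] LHS negated; negate both sides ⇒ neg: 6*x = -12.
Step 6. [6*x = -12] 6·(inner) — divide through by 6 ⇒ div: x = -2.

Answer: x ∈ {-2}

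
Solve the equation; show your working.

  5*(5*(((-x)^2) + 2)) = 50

Step 1. [5*(5*(((-x)^2) + 2)) = 50] LHS = 5·(…); ÷5 both sides. So div: 5*(((-x)^2) + 2) = 10.
Step 2. [5*(((-x)^2) + 2) = 10] LHS = 5·(…); ÷5 both sides, so div: ((-x)^2) + 2 = 2.
Step 3. [((-x)^2) + 2 = 2] 2 comes off first (subtract 2) ⇒ sub: (-x)^2 = 0.
Step 4. [(-x)^2 = 0] LHS squared, RHS 0 ≥ 0: apply √ (±). So sqrt: -x = 0.
Step 5. [-x = 0] leading − — multiply by −1. So neg: x = 0.

Answer: x ∈ {0}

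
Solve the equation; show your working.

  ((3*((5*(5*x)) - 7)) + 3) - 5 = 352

Step 1. [((3*((5*(5*x)) - 7)) + 3) - 5 = 352] 5 comes off first (add 5) ⇒ sub: (3*((5*(5*x)) - 7)) + 3 = 357.
Step 2. [(3*((5*(5*x)) - 7)) + 3 = 357] common factor 3 (LHS and 357) — divide through. So factor: ((5*(5*x)) - 7) + 1 = 119.
Step 3. [((5*(5*x)) - 7) + 1 = 119] peel the +1: subtract 1 from each side, so sub: (5*(5*x)) - 7 = 118.
Step 4. [(5*(5*x)) - 7 = 118] 7 comes off first (add 7) ⇒ sub: 5*(5*x) = 125.
Step 5. [5*(5*x) = 125] divide by the outer 5, so div: 5*x = 25.
Step 6. [5*x = 25] 5·(inner) — divide through by 5 ⇒ div: x = 5.

Answer: x ∈ {5}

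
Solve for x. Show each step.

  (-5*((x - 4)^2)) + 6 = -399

Step 1. [(-5*((x - 4)^2)) + 6 = -399] subtract 6: x sits inside (… + 6). So sub: -5*((x - 4)^2) = -405.
Step 2. [-5*((x - 4)^2) = -405] LHS = -5·(…); ÷-5 both sides ⇒ div: (x - 4)^2 = 81.
Step 3. [(x - 4)^2 = 81] √ both sides: 81 ≥ 0 gives two branches ⇒ sqrt: x - 4 = 9 or -9.
Step 4. [x - 4 = 9 or -9] the outer -4 inverts by adding 4 ⇒ sub: x = 13 or -5.

Answer: x ∈ {-5, 13}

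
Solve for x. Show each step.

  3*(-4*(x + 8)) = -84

Step 1. [3*(-4*(x + 8)) = -84] 3·(inner) — divide through by 3, so div: -4*(x + 8) = -28.
Step 2. [-4*(x + 8) = -28] divide by the outer -4 ⇒ div: x + 8 = 7.
Step 3. [x + 8 = 7] subtract 8: x sits inside (… + 8). So sub: x = -1.

Answer: x ∈ {-1}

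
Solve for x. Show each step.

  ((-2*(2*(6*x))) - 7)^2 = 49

Step 1. [((-2*(2*(6*x))) - 7)^2 = 49] 49 ≥ 0, LHS is (·)² — take ±√ ⇒ sqrt: (-2*(2*(6*x))) - 7 = 7 or -7.
Step 2. [(-2*(2*(6*x))) - 7 = 7 or -7] -7 is outermost — add 7 both sides. So sub: -2*(2*(6*x)) = 14 or 0.
Step 3. [-2*(2*(6*x)) = 14 or 0] -2·(inner) — divide through by -2, so div: 2*(6*x) = -7 or 0.
Step 4. [2*(6*x) = -7 or 0] 2·(inner) — divide through by 2, so div: 6*x = -7/2 or 0.
Step 5. [6*x = -7/2 or 0] leading coefficient 6: divide by 6, so div: x = -7/12 or 0.

Answer: x ∈ {-7/12, 0}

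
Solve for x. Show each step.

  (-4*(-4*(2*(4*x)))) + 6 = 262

Step 1. [(-4*(-4*(2*(4*x)))) + 6 = 262] +6 is outermost — subtract 6 both sides, so sub: -4*(-4*(2*(4*x))) = 256.
Step 2. [-4*(-4*(2*(4*x))) = 256] -4 out front; divide by -4, so div: -4*(2*(4*x)) = -64.
Step 3. [-4*(2*(4*x)) = -64] -4 out front; divide by -4, so div: 2*(4*x) = 16.
Step 4. [2*(4*x) = 16] 2 out front; divide by 2 ⇒ div: 4*x = 8.
Step 5. [4*x = 8] leading coefficient 4: divide by 4. So div: x = 2.

Answer: x ∈ {2}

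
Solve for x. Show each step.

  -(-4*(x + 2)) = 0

Step 1. [-(-4*(x + 2)) = 0] leading − — multiply by −1, so neg: -4*(x + 2) = 0.
Step 2. [-4*(x + 2) = 0] divide by the outer -4, so div: x + 2 = 0.
Step 3. [x + 2 = 0] 2 comes off first (subtract 2). So sub: x = -2.

Answer: x ∈ {-2}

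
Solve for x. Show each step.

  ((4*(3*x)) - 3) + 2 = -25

Step 1. [((4*(3*x)) - 3) + 2 = -25] subtract 2: x sits inside (… + 2) ⇒ sub: (4*(3*x)) - 3 = -27.
Step 2. [(4*(3*x)) - 3 = -27] -3 is outermost — add 3 both sides, so sub: 4*(3*x) = -24.
Step 3. [4*(3*x) = -24] 4 out front; divide by 4 ⇒ div: 3*x = -6.
Step 4. [3*x = -6] leading coefficient 3: divide by 3 ⇒ div: x = -2.

Answer: x ∈ {-2}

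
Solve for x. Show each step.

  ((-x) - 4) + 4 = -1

Step 1. [((-x) - 4) + 4 = -1] the outer +4 inverts by subtracting 4. So sub: (-x) - 4 = -5.
Step 2. [(-x) - 4 = -5] -4 is outermost — add 4 both sides. So sub: -x = -1.
Step 3. [-x = -1] flip signs both sides, so neg: x = 1.

Answer: x ∈ {1}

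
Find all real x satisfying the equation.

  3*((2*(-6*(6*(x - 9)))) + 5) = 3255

Step 1. [3*((2*(-6*(6*(x - 9)))) + 5) = 3255] leading coefficient 3: divide by 3. So div: (2*(-6*(6*(x - 9)))) + 5 = 1085.
Step 2. [(2*(-6*(6*(x - 9)))) + 5 = 1085] peel the +5: subtract 5 from each side ⇒ sub: 2*(-6*(6*(x - 9))) = 1080.
Step 3. [2*(-6*(6*(x - 9))) = 1080] leading coefficient 2: divide by 2 ⇒ div: -6*(6*(x - 9)) = 540.
Step 4. [-6*(6*(x - 9)) = 540] -6·(inner) — divide through by -6 ⇒ div: 6*(x - 9) = -90.
Step 5. [6*(x - 9) = -90] LHS = 6·(…); ÷6 both sides, so div: x - 9 = -15.
Step 6. [x - 9 = -15] peel the -9: add 9 from each side, so sub: x = -6.

Answer: x ∈ {-6}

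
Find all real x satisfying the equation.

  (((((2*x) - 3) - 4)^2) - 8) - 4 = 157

Step 1. [(((((2*x) - 3) - 4)^2) - 8) - 4 = 157] the outer -4 inverts by adding 4. So sub: ((((2*x) - 3) - 4)^2) - 8 = 161.
Step 2. [((((2*x) - 3) - 4)^2) - 8 = 161] the outer -8 inverts by adding 8. So sub: (((2*x) - 3) - 4)^2 = 169.
Step 3. [(((2*x) - 3) - 4)^2 = 169] 169 ≥ 0, LHS is (·)² — take ±√ ⇒ sqrt: ((2*x) - 3) - 4 = 13 or -13.
Step 4. [((2*x) - 3) - 4 = 13 or -13] peel the -4: add 4 from each side, so sub: (2*x) - 3 = 17 or -9.
Step 5. [(2*x) - 3 = 17 or -9] peel the -3: add 3 from each side ⇒ sub: 2*x = 20 or -6.
Step 6. [2*x = 20 or -6] 2 out front; divide by 2. So div: x = 10 or -3.

Answer: x ∈ {-3, 10}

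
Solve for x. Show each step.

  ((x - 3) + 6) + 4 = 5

Step 1. [((x - 3) + 6) + 4 = 5] peel the +4: subtract 4 from each side. So sub: (x - 3) + 6 = 1.
Step 2. [(x - 3) + 6 = 1] 6 comes off first (subtract 6) ⇒ sub: x - 3 = -5.
Step 3. [x - 3 = -5] -3 is outermost — add 3 both sides ⇒ sub: x = -2.

Answer: x ∈ {-2}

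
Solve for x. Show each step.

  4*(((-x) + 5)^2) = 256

Step 1. [4*(((-x) + 5)^2) = 256] divide by the outer 4, so div: ((-x) + 5)^2 = 64.
Step 2. [((-x) + 5)^2 = 64] LHS squared, RHS 64 ≥ 0: apply √ (±), so sqrt: (-x) + 5 = 8 or -8.
Step 3. [(-x) + 5 = 8 or -8] 5 comes off first (subtract 5) ⇒ sub: -x = 3 or -13.
Step 4. [-x = 3 or -13] leading − — multiply by −1 ⇒ neg: x = -3 or 13.

Answer: x ∈ {-3, 13}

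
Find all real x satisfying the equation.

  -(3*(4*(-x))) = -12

Step 1. [-(3*(4*(-x))) = -12] leading − — multiply by −1. So neg: 3*(4*(-x)) = 12.
Step 2. [3*(4*(-x)) = 12] 3·(inner) — divide through by 3, so div: 4*(-x) = 4.
Step 3. [4*(-x) = 4] 4·(inner) — divide through by 4. So div: -x = 1.
Step 4. [-x = 1] flip signs both sides. So neg: x = -1.

Answer: x ∈ {-1}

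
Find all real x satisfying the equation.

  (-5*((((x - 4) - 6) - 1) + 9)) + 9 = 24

Step 1. [(-5*((((x - 4) - 6) - 1) + 9)) + 9 = 24] peel the +9: subtract 9 from each side, so sub: -5*((((x - 4) - 6) - 1) + 9) = 15.
Step 2. [-5*((((x - 4) - 6) - 1) + 9) = 15] -5 out front; divide by -5. So div: (((x - 4) - 6) - 1) + 9 = -3.
Step 3. [(((x - 4) - 6) - 1) + 9 = -3] the outer +9 inverts by subtracting 9 ⇒ sub: ((x - 4) - 6) - 1 = -12.
Step 4. [((x - 4) - 6) - 1 = -12] the outer -1 inverts by adding 1 ⇒ sub: (x - 4) - 6 = -11.
Step 5. [(x - 4) - 6 = -11] peel the -6: add 6 from each side ⇒ sub: x - 4 = -5.
Step 6. [x - 4 = -5] the outer -4 inverts by adding 4 ⇒ sub: x = -1.

Answer: x ∈ {-1}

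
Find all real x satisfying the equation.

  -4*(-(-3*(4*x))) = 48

Step 1. [-4*(-(-3*(4*x))) = 48] divide by the outer -4, so div: -(-3*(4*x)) = -12.
Step 2. [-(-3*(4*x)) = -12] LHS negated; negate both sides ⇒ neg: -3*(4*x) = 12.
Step 3. [-3*(4*x) = 12] -3·(inner) — divide through by -3, so div: 4*x = -4.
Step 4. [4*x = -4] LHS = 4·(…); ÷4 both sides, so div: x = -1.

Answer: x ∈ {-1}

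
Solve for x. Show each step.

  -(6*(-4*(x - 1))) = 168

Step 1. [-(6*(-4*(x - 1))) = 168] leading − — multiply by −1. So neg: 6*(-4*(x - 1)) = -168.
Step 2. [6*(-4*(x - 1)) = -168] divide by the outer 6, so div: -4*(x - 1) = -28.
Step 3. [-4*(x - 1) = -28] divide by the outer -4 ⇒ div: x - 1 = 7.
Step 4. [x - 1 = 7] -1 is outermost — add 1 both sides ⇒ sub: x = 8.

Answer: x ∈ {8}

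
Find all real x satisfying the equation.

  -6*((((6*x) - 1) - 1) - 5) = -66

Step 1. [-6*((((6*x) - 1) - 1) - 5) = -66] leading coefficient -6: divide by -6 ⇒ div: (((6*x) - 1) - 1) - 5 = 11.
Step 2. [(((6*x) - 1) - 1) - 5 = 11] 5 comes off first (add 5) ⇒ sub: ((6*x) - 1) - 1 = 16.
Step 3. [((6*x) - 1) - 1 = 16] add 1: x sits inside (… - 1). So sub: (6*x) - 1 = 17.
Step 4. [(6*x) - 1 = 17] peel the -1: add 1 from each side. So sub: 6*x = 18.
Step 5. [6*x = 18] 6 out front; divide by 6, so div: x = 3.

Answer: x ∈ {3}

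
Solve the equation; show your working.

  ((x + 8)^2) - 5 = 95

Step 1. [((x + 8)^2) - 5 = 95] peel the -5: add 5 from each side. So sub: (x + 8)^2 = 100.
Step 2. [(x + 8)^2 = 100] 100 ≥ 0, LHS is (·)² — take ±√ ⇒ sqrt: x + 8 = 10 or -10.
Step 3. [x + 8 = 10 or -10] +8 is outermost — subtract 8 both sides ⇒ sub: x = 2 or -18.

Answer: x ∈ {-18, 2}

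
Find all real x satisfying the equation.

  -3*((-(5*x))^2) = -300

Step 1. [-3*((-(5*x))^2) = -300] LHS = -3·(…); ÷-3 both sides, so div: (-(5*x))^2 = 100.
Step 2. [(-(5*x))^2 = 100] LHS squared, RHS 100 ≥ 0: apply √ (±). So sqrt: -(5*x) = 10 or -10.
Step 3. [-(5*x) = 10 or -10] LHS negated; negate both sides. So neg: 5*x = -10 or 10.
Step 4. [5*x = -10 or 10] LHS = 5·(…); ÷5 both sides, so div: x = -2 or 2.

Answer: x ∈ {-2, 2}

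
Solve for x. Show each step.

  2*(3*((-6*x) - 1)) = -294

Step 1. [2*(3*((-6*x) - 1)) = -294] divide by the outer 2, so div: 3*((-6*x) - 1) = -147.
Step 2. [3*((-6*x) - 1) = -147] 3 out front; divide by 3. So div: (-6*x) - 1 = -49.
Step 3. [(-6*x) - 1 = -49] peel the -1: add 1 from each side ⇒ sub: -6*x = -48.
Step 4. [-6*x = -48] leading coefficient -6: divide by -6, so div: x = 8.

Answer: x ∈ {8}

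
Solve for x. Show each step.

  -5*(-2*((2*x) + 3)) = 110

Step 1. [-5*(-2*((2*x) + 3)) = 110] leading coefficient -5: divide by -5. So div: -2*((2*x) + 3) = -22.
Step 2. [-2*((2*x) + 3) = -22] divide by the outer -2 ⇒ div: (2*x) + 3 = 11.
Step 3. [(2*x) + 3 = 11] peel the +3: subtract 3 from each side ⇒ sub: 2*x = 8.
Step 4. [2*x = 8] LHS = 2·(…); ÷2 both sides, so div: x = 4.

Answer: x ∈ {4}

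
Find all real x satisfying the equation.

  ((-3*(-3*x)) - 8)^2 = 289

Step 1. [((-3*(-3*x)) - 8)^2 = 289] 289 ≥ 0, LHS is (·)² — take ±√, so sqrt: (-3*(-3*x)) - 8 = 17 or -17.
Step 2. [(-3*(-3*x)) - 8 = 17 or -17] add 8: x sits inside (… - 8), so sub: -3*(-3*x) = 25 or -9.
Step 3. [-3*(-3*x) = 25 or -9] divide by the outer -3 ⇒ div: -3*x = -25/3 or 3.
Step 4. [-3*x = -25/3 or 3] leading coefficient -3: divide by -3. So div: x = 25/9 or -1.

Answer: x ∈ {-1, 25/9}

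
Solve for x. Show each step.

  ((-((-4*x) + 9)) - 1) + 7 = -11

Step 1. [((-((-4*x) + 9)) - 1) + 7 = -11] subtract 7: x sits inside (… + 7) ⇒ sub: (-((-4*x) + 9)) - 1 = -18.
Step 2. [(-((-4*x) + 9)) - 1 = -18] the outer -1 inverts by adding 1. So sub: -((-4*x) + 9) = -17.
Step 3. [-((-4*x) + 9) = -17] leading − — multiply by −1, so neg: (-4*x) + 9 = 17.
Step 4. [(-4*x) + 9 = 17] +9 is outermost — subtract 9 both sides, so sub: -4*x = 8.
Step 5. [-4*x = 8] -4 out front; divide by -4. So div: x = -2.

Answer: x ∈ {-2}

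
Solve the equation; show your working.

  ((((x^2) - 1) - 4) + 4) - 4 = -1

Step 1. [((((x^2) - 1) - 4) + 4) - 4 = -1] -4 is outermost — add 4 both sides, so sub: (((x^2) - 1) - 4) + 4 = 3.
Step 2. [(((x^2) - 1) - 4) + 4 = 3] +4 is outermost — subtract 4 both sides ⇒ sub: ((x^2) - 1) - 4 = -1.
Step 3. [((x^2) - 1) - 4 = -1] 4 comes off first (add 4), so sub: (x^2) - 1 = 3.
Step 4. [(x^2) - 1 = 3] 1 comes off first (add 1). So sub: x^2 = 4.
Step 5. [x^2 = 4] √ both sides: 4 ≥ 0 gives two branches ⇒ sqrt: x = 2 or -2.

Answer: x ∈ {-2, 2}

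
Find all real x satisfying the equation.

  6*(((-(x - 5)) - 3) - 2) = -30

Step 1. [6*(((-(x - 5)) - 3) - 2) = -30] 6·(inner) — divide through by 6 ⇒ div: ((-(x - 5)) - 3) - 2 = -5.
Step 2. [((-(x - 5)) - 3) - 2 = -5] 2 comes off first (add 2) ⇒ sub: (-(x - 5)) - 3 = -3.
Step 3. [(-(x - 5)) - 3 = -3] the outer -3 inverts by adding 3 ⇒ sub: -(x - 5) = 0.
Step 4. [-(x - 5) = 0] flip signs both sides. So neg: x - 5 = 0.
Step 5. [x - 5 = 0] the outer -5 inverts by adding 5, so sub: x = 5.

Answer: x ∈ {5}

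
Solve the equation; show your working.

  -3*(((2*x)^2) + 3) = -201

Step 1. [-3*(((2*x)^2) + 3) = -201] divide by the outer -3 ⇒ div: ((2*x)^2) + 3 = 67.
Step 2. [((2*x)^2) + 3 = 67] peel the +3: subtract 3 from each side, so sub: (2*x)^2 = 64.
Step 3. [(2*x)^2 = 64] LHS squared, RHS 64 ≥ 0: apply √ (±), so sqrt: 2*x = 8 or -8.
Step 4. [2*x = 8 or -8] divide by the outer 2. So div: x = 4 or -4.

Answer: x ∈ {-4, 4}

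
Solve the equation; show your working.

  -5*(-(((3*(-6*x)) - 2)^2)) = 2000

Step 1. [-5*(-(((3*(-6*x)) - 2)^2)) = 2000] -5·(inner) — divide through by -5. So div: -(((3*(-6*x)) - 2)^2) = -400.
Step 2. [-(((3*(-6*x)) - 2)^2) = -400] LHS negated; negate both sides, so neg: ((3*(-6*x)) - 2)^2 = 400.
Step 3. [((3*(-6*x)) - 2)^2 = 400] LHS squared, RHS 400 ≥ 0: apply √ (±). So sqrt: (3*(-6*x)) - 2 = 20 or -20.
Step 4. [(3*(-6*x)) - 2 = 20 or -20] add 2: x sits inside (… - 2). So sub: 3*(-6*x) = 22 or -18.
Step 5. [3*(-6*x) = 22 or -18] 3 out front; divide by 3. So div: -6*x = 22/3 or -6.
Step 6. [-6*x = 22/3 or -6] LHS = -6·(…); ÷-6 both sides. So div: x = -11/9 or 1.

Answer: x ∈ {-11/9, 1}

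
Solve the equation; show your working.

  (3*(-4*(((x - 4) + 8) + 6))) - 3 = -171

Step 1. [(3*(-4*(((x - 4) + 8) + 6))) - 3 = -171] -3 is outermost — add 3 both sides. So sub: 3*(-4*(((x - 4) + 8) + 6)) = -168.
Step 2. [3*(-4*(((x - 4) + 8) + 6)) = -168] LHS = 3·(…); ÷3 both sides. So div: -4*(((x - 4) + 8) + 6) = -56.
Step 3. [-4*(((x - 4) + 8) + 6) = -56] leading coefficient -4: divide by -4 ⇒ div: ((x - 4) + 8) + 6 = 14.
Step 4. [((x - 4) + 8) + 6 = 14] 6 comes off first (subtract 6) ⇒ sub: (x - 4) + 8 = 8.
Step 5. [(x - 4) + 8 = 8] 8 comes off first (subtract 8) ⇒ sub: x - 4 = 0.
Step 6. [x - 4 = 0] add 4: x sits inside (… - 4) ⇒ sub: x = 4.

Answer: x ∈ {4}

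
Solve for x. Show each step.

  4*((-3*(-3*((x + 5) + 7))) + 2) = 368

Step 1. [4*((-3*(-3*((x + 5) + 7))) + 2) = 368] divide by the outer 4, so div: (-3*(-3*((x + 5) + 7))) + 2 = 92.
Step 2. [(-3*(-3*((x + 5) + 7))) + 2 = 92] the outer +2 inverts by subtracting 2, so sub: -3*(-3*((x + 5) + 7)) = 90.
Step 3. [-3*(-3*((x + 5) + 7)) = 90] -3·(inner) — divide through by -3. So div: -3*((x + 5) + 7) = -30.
Step 4. [-3*((x + 5) + 7) = -30] leading coefficient -3: divide by -3 ⇒ div: (x + 5) + 7 = 10.
Step 5. [(x + 5) + 7 = 10] subtract 7: x sits inside (… + 7). So sub: x + 5 = 3.
Step 6. [x + 5 = 3] subtract 5: x sits inside (… + 5). So sub: x = -2.

Answer: x ∈ {-2}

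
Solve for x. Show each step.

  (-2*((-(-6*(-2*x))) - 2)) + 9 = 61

Step 1. [(-2*((-(-6*(-2*x))) - 2)) + 9 = 61] 9 comes off first (subtract 9). So sub: -2*((-(-6*(-2*x))) - 2) = 52.
Step 2. [-2*((-(-6*(-2*x))) - 2) = 52] -2·(inner) — divide through by -2 ⇒ div: (-(-6*(-2*x))) - 2 = -26.
Step 3. [(-(-6*(-2*x))) - 2 = -26] add 2: x sits inside (… - 2), so sub: -(-6*(-2*x)) = -24.
Step 4. [-(-6*(-2*x)) = -24] leading − — multiply by −1, so neg: -6*(-2*x) = 24.
Step 5. [-6*(-2*x) = 24] LHS = -6·(…); ÷-6 both sides, so div: -2*x = -4.
Step 6. [-2*x = -4] leading coefficient -2: divide by -2, so div: x = 2.

Answer: x ∈ {2}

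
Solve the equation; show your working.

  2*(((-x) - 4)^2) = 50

Step 1. [2*(((-x) - 4)^2) = 50] 2·(inner) — divide through by 2. So div: ((-x) - 4)^2 = 25.
Step 2. [((-x) - 4)^2 = 25] LHS squared, RHS 25 ≥ 0: apply √ (±) ⇒ sqrt: (-x) - 4 = 5 or -5.
Step 3. [(-x) - 4 = 5 or -5] peel the -4: add 4 from each side ⇒ sub: -x = 9 or -1.
Step 4. [-x = 9 or -1] leading − — multiply by −1 ⇒ neg: x = -9 or 1.

Answer: x ∈ {-9, 1}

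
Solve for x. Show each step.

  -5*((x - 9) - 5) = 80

Step 1. [-5*((x - 9) - 5) = 80] -5 out front; divide by -5 ⇒ div: (x - 9) - 5 = -16.
Step 2. [(x - 9) - 5 = -16] peel the -5: add 5 from each side. So sub: x - 9 = -11.
Step 3. [x - 9 = -11] add 9: x sits inside (… - 9), so sub: x = -2.

Answer: x ∈ {-2}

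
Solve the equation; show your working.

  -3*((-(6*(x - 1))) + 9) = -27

Step 1. [-3*((-(6*(x - 1))) + 9) = -27] -3 out front; divide by -3. So div: (-(6*(x - 1))) + 9 = 9.
Step 2. [(-(6*(x - 1))) + 9 = 9] 9 comes off first (subtract 9) ⇒ sub: -(6*(x - 1)) = 0.
Step 3. [-(6*(x - 1)) = 0] flip signs both sides. So neg: 6*(x - 1) = 0.
Step 4. [6*(x - 1) = 0] 6·(inner) — divide through by 6. So div: x - 1 = 0.
Step 5. [x - 1 = 0] the outer -1 inverts by adding 1. So sub: x = 1.

Answer: x ∈ {1}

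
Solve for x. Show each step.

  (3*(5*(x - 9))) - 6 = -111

Step 1. [(3*(5*(x - 9))) - 6 = -111] 6 comes off first (add 6) ⇒ sub: 3*(5*(x - 9)) = -105.
Step 2. [3*(5*(x - 9)) = -105] divide by the outer 3, so div: 5*(x - 9) = -35.
Step 3. [5*(x - 9) = -35] LHS = 5·(…); ÷5 both sides. So div: x - 9 = -7.
Step 4. [x - 9 = -7] the outer -9 inverts by adding 9. So sub: x = 2.

Answer: x ∈ {2}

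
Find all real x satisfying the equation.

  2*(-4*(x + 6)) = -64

Step 1. [2*(-4*(x + 6)) = -64] divide by the outer 2, so div: -4*(x + 6) = -32.
Step 2. [-4*(x + 6) = -32] -4·(inner) — divide through by -4 ⇒ div: x + 6 = 8.
Step 3. [x + 6 = 8] subtract 6: x sits inside (… + 6) ⇒ sub: x = 2.

Answer: x ∈ {2}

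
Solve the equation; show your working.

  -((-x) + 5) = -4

Step 1. [-((-x) + 5) = -4] leading − — multiply by −1, so neg: (-x) + 5 = 4.
Step 2. [(-x) + 5 = 4] 5 comes off first (subtract 5), so sub: -x = -1.
Step 3. [-x = -1] flip signs both sides, so neg: x = 1.

Answer: x ∈ {1}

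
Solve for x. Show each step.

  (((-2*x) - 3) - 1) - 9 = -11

Step 1. [(((-2*x) - 3) - 1) - 9 = -11] -9 is outermost — add 9 both sides, so sub: ((-2*x) - 3) - 1 = -2.
Step 2. [((-2*x) - 3) - 1 = -2] -1 is outermost — add 1 both sides, so sub: (-2*x) - 3 = -1.
Step 3. [(-2*x) - 3 = -1] the outer -3 inverts by adding 3 ⇒ sub: -2*x = 2.
Step 4. [-2*x = 2] -2·(inner) — divide through by -2. So div: x = -1.

Answer: x ∈ {-1}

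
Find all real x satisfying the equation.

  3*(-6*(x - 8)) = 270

Step 1. [3*(-6*(x - 8)) = 270] divide by the outer 3, so div: -6*(x - 8) = 90.
Step 2. [-6*(x - 8) = 90] -6 out front; divide by -6 ⇒ div: x - 8 = -15.
Step 3. [x - 8 = -15] 8 comes off first (add 8). So sub: x = -7.

Answer: x ∈ {-7}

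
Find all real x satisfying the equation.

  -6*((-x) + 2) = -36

Step 1. [-6*((-x) + 2) = -36] -6·(inner) — divide through by -6. So div: (-x) + 2 = 6.
Step 2. [(-x) + 2 = 6] peel the +2: subtract 2 from each side ⇒ sub: -x = 4.
Step 3. [-x = 4] leading − — multiply by −1 ⇒ neg: x = -4.

Answer: x ∈ {-4}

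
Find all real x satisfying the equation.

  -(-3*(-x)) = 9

Step 1. [-(-3*(-x)) = 9] LHS negated; negate both sides, so neg: -3*(-x) = -9.
Step 2. [-3*(-x) = -9] -3·(inner) — divide through by -3. So div: -x = 3.
Step 3. [-x = 3] flip signs both sides ⇒ neg: x = -3.

Answer: x ∈ {-3}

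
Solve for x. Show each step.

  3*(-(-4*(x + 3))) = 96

Step 1. [3*(-(-4*(x + 3))) = 96] LHS = 3·(…); ÷3 both sides, so div: -(-4*(x + 3)) = 32.
Step 2. [-(-4*(x + 3)) = 32] flip signs both sides ⇒ neg: -4*(x + 3) = -32.
Step 3. [-4*(x + 3) = -32] divide by the outer -4, so div: x + 3 = 8.
Step 4. [x + 3 = 8] 3 comes off first (subtract 3), so sub: x = 5.

Answer: x ∈ {5}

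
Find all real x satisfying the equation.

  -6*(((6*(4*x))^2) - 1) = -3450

Step 1. [-6*(((6*(4*x))^2) - 1) = -3450] leading coefficient -6: divide by -6. So div: ((6*(4*x))^2) - 1 = 575.
Step 2. [((6*(4*x))^2) - 1 = 575] -1 is outermost — add 1 both sides. So sub: (6*(4*x))^2 = 576.
Step 3. [(6*(4*x))^2 = 576] 576 ≥ 0, LHS is (·)² — take ±√, so sqrt: 6*(4*x) = 24 or -24.
Step 4. [6*(4*x) = 24 or -24] 6 out front; divide by 6. So div: 4*x = 4 or -4.
Step 5. [4*x = 4 or -4] 4·(inner) — divide through by 4, so div: x = 1 or -1.

Answer: x ∈ {-1, 1}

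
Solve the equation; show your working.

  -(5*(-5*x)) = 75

Step 1. [-(5*(-5*x)) = 75] flip signs both sides ⇒ neg: 5*(-5*x) = -75.
Step 2. [5*(-5*x) = -75] LHS = 5·(…); ÷5 both sides, so div: -5*x = -15.
Step 3. [-5*x = -15] LHS = -5·(…); ÷-5 both sides, so div: x = 3.

Answer: x ∈ {3}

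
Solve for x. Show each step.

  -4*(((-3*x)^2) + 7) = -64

Step 1. [-4*(((-3*x)^2) + 7) = -64] LHS = -4·(…); ÷-4 both sides, so div: ((-3*x)^2) + 7 = 16.
Step 2. [((-3*x)^2) + 7 = 16] peel the +7: subtract 7 from each side. So sub: (-3*x)^2 = 9.
Step 3. [(-3*x)^2 = 9] 9 ≥ 0, LHS is (·)² — take ±√ ⇒ sqrt: -3*x = 3 or -3.
Step 4. [-3*x = 3 or -3] -3·(inner) — divide through by -3, so div: x = -1 or 1.

Answer: x ∈ {-1, 1}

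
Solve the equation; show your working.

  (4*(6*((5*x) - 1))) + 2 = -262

Step 1. [(4*(6*((5*x) - 1))) + 2 = -262] the outer +2 inverts by subtracting 2, so sub: 4*(6*((5*x) - 1)) = -264.
Step 2. [4*(6*((5*x) - 1)) = -264] leading coefficient 4: divide by 4. So div: 6*((5*x) - 1) = -66.
Step 3. [6*((5*x) - 1) = -66] leading coefficient 6: divide by 6. So div: (5*x) - 1 = -11.
Step 4. [(5*x) - 1 = -11] 1 comes off first (add 1), so sub: 5*x = -10.
Step 5. [5*x = -10] 5·(inner) — divide through by 5. So div: x = -2.

Answer: x ∈ {-2}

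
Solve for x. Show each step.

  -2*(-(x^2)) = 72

Step 1. [-2*(-(x^2)) = 72] leading coefficient -2: divide by -2 ⇒ div: -(x^2) = -36.
Step 2. [-(x^2) = -36] flip signs both sides ⇒ neg: x^2 = 36.
Step 3. [x^2 = 36] 36 ≥ 0, LHS is (·)² — take ±√, so sqrt: x = 6 or -6.

Answer: x ∈ {-6, 6}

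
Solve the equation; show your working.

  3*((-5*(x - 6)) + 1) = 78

Step 1. [3*((-5*(x - 6)) + 1) = 78] divide by the outer 3. So div: (-5*(x - 6)) + 1 = 26.
Step 2. [(-5*(x - 6)) + 1 = 26] the outer +1 inverts by subtracting 1. So sub: -5*(x - 6) = 25.
Step 3. [-5*(x - 6) = 25] LHS = -5·(…); ÷-5 both sides. So div: x - 6 = -5.
Step 4. [x - 6 = -5] peel the -6: add 6 from each side. So sub: x = 1.

Answer: x ∈ {1}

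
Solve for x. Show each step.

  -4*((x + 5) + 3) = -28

Step 1. [-4*((x + 5) + 3) = -28] -4·(inner) — divide through by -4. So div: (x + 5) + 3 = 7.
Step 2. [(x + 5) + 3 = 7] the outer +3 inverts by subtracting 3 ⇒ sub: x + 5 = 4.
Step 3. [x + 5 = 4] the outer +5 inverts by subtracting 5 ⇒ sub: x = -1.

Answer: x ∈ {-1}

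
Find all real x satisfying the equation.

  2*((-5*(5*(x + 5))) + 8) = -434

Step 1. [2*((-5*(5*(x + 5))) + 8) = -434] 2·(inner) — divide through by 2. So div: (-5*(5*(x + 5))) + 8 = -217.
Step 2. [(-5*(5*(x + 5))) + 8 = -217] peel the +8: subtract 8 from each side ⇒ sub: -5*(5*(x + 5)) = -225.
Step 3. [-5*(5*(x + 5)) = -225] divide by the outer -5 ⇒ div: 5*(x + 5) = 45.
Step 4. [5*(x + 5) = 45] 5·(inner) — divide through by 5. So div: x + 5 = 9.
Step 5. [x + 5 = 9] peel the +5: subtract 5 from each side ⇒ sub: x = 4.

Answer: x ∈ {4}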